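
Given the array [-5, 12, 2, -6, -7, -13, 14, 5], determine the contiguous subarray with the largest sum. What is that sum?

Using Kadane's algorithm on [-5, 12, 2, -6, -7, -13, 14, 5]:

Scanning through the array:
Position 1 (value 12): max_ending_here = 12, max_so_far = 12
Position 2 (value 2): max_ending_here = 14, max_so_far = 14
Position 3 (value -6): max_ending_here = 8, max_so_far = 14
Position 4 (value -7): max_ending_here = 1, max_so_far = 14
Position 5 (value -13): max_ending_here = -12, max_so_far = 14
Position 6 (value 14): max_ending_here = 14, max_so_far = 14
Position 7 (value 5): max_ending_here = 19, max_so_far = 19

Maximum subarray: [14, 5]
Maximum sum: 19

The maximum subarray is [14, 5] with sum 19. This subarray runs from index 6 to index 7.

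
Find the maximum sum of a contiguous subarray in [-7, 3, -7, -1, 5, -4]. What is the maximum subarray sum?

Using Kadane's algorithm on [-7, 3, -7, -1, 5, -4]:

Scanning through the array:
Position 1 (value 3): max_ending_here = 3, max_so_far = 3
Position 2 (value -7): max_ending_here = -4, max_so_far = 3
Position 3 (value -1): max_ending_here = -1, max_so_far = 3
Position 4 (value 5): max_ending_here = 5, max_so_far = 5
Position 5 (value -4): max_ending_here = 1, max_so_far = 5

Maximum subarray: [5]
Maximum sum: 5

The maximum subarray is [5] with sum 5. This subarray runs from index 4 to index 4.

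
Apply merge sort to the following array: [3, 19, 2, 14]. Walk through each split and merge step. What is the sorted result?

Merge sort trace:

Split: [3, 19, 2, 14] -> [3, 19] and [2, 14]
  Split: [3, 19] -> [3] and [19]
  Merge: [3] + [19] -> [3, 19]
  Split: [2, 14] -> [2] and [14]
  Merge: [2] + [14] -> [2, 14]
Merge: [3, 19] + [2, 14] -> [2, 3, 14, 19]

Final sorted array: [2, 3, 14, 19]

The merge sort proceeds by recursively splitting the array and merging sorted halves.
After all merges, the sorted array is [2, 3, 14, 19].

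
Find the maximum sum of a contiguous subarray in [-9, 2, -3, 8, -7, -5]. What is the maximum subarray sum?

Using Kadane's algorithm on [-9, 2, -3, 8, -7, -5]:

Scanning through the array:
Position 1 (value 2): max_ending_here = 2, max_so_far = 2
Position 2 (value -3): max_ending_here = -1, max_so_far = 2
Position 3 (value 8): max_ending_here = 8, max_so_far = 8
Position 4 (value -7): max_ending_here = 1, max_so_far = 8
Position 5 (value -5): max_ending_here = -4, max_so_far = 8

Maximum subarray: [8]
Maximum sum: 8

The maximum subarray is [8] with sum 8. This subarray runs from index 3 to index 3.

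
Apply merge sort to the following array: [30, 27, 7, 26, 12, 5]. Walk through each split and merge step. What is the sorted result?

Merge sort trace:

Split: [30, 27, 7, 26, 12, 5] -> [30, 27, 7] and [26, 12, 5]
  Split: [30, 27, 7] -> [30] and [27, 7]
    Split: [27, 7] -> [27] and [7]
    Merge: [27] + [7] -> [7, 27]
  Merge: [30] + [7, 27] -> [7, 27, 30]
  Split: [26, 12, 5] -> [26] and [12, 5]
    Split: [12, 5] -> [12] and [5]
    Merge: [12] + [5] -> [5, 12]
  Merge: [26] + [5, 12] -> [5, 12, 26]
Merge: [7, 27, 30] + [5, 12, 26] -> [5, 7, 12, 26, 27, 30]

Final sorted array: [5, 7, 12, 26, 27, 30]

The merge sort proceeds by recursively splitting the array and merging sorted halves.
After all merges, the sorted array is [5, 7, 12, 26, 27, 30].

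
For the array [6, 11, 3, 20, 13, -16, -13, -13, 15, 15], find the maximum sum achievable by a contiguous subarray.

Using Kadane's algorithm on [6, 11, 3, 20, 13, -16, -13, -13, 15, 15]:

Scanning through the array:
Position 1 (value 11): max_ending_here = 17, max_so_far = 17
Position 2 (value 3): max_ending_here = 20, max_so_far = 20
Position 3 (value 20): max_ending_here = 40, max_so_far = 40
Position 4 (value 13): max_ending_here = 53, max_so_far = 53
Position 5 (value -16): max_ending_here = 37, max_so_far = 53
Position 6 (value -13): max_ending_here = 24, max_so_far = 53
Position 7 (value -13): max_ending_here = 11, max_so_far = 53
Position 8 (value 15): max_ending_here = 26, max_so_far = 53
Position 9 (value 15): max_ending_here = 41, max_so_far = 53

Maximum subarray: [6, 11, 3, 20, 13]
Maximum sum: 53

The maximum subarray is [6, 11, 3, 20, 13] with sum 53. This subarray runs from index 0 to index 4.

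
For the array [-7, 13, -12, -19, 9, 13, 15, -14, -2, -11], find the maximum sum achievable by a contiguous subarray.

Using Kadane's algorithm on [-7, 13, -12, -19, 9, 13, 15, -14, -2, -11]:

Scanning through the array:
Position 1 (value 13): max_ending_here = 13, max_so_far = 13
Position 2 (value -12): max_ending_here = 1, max_so_far = 13
Position 3 (value -19): max_ending_here = -18, max_so_far = 13
Position 4 (value 9): max_ending_here = 9, max_so_far = 13
Position 5 (value 13): max_ending_here = 22, max_so_far = 22
Position 6 (value 15): max_ending_here = 37, max_so_far = 37
Position 7 (value -14): max_ending_here = 23, max_so_far = 37
Position 8 (value -2): max_ending_here = 21, max_so_far = 37
Position 9 (value -11): max_ending_here = 10, max_so_far = 37

Maximum subarray: [9, 13, 15]
Maximum sum: 37

The maximum subarray is [9, 13, 15] with sum 37. This subarray runs from index 4 to index 6.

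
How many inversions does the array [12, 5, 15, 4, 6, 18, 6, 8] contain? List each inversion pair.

Finding inversions in [12, 5, 15, 4, 6, 18, 6, 8]:

(0, 1): arr[0]=12 > arr[1]=5
(0, 3): arr[0]=12 > arr[3]=4
(0, 4): arr[0]=12 > arr[4]=6
(0, 6): arr[0]=12 > arr[6]=6
(0, 7): arr[0]=12 > arr[7]=8
(1, 3): arr[1]=5 > arr[3]=4
(2, 3): arr[2]=15 > arr[3]=4
(2, 4): arr[2]=15 > arr[4]=6
(2, 6): arr[2]=15 > arr[6]=6
(2, 7): arr[2]=15 > arr[7]=8
(5, 6): arr[5]=18 > arr[6]=6
(5, 7): arr[5]=18 > arr[7]=8

Total inversions: 12

The array has 12 inversion(s): (0,1), (0,3), (0,4), (0,6), (0,7), (1,3), (2,3), (2,4), (2,6), (2,7), (5,6), (5,7). Each pair (i,j) satisfies i < j and arr[i] > arr[j].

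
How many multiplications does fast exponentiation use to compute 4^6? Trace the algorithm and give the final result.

Computing 4^6 by squaring (build up from 4^1; each line after the first costs one multiplication):

4^1 = 4
4^2 = (4^1)^2 = 4^2 = 16
4^3 = 4 * 4^2 = 4 * 16 = 64
4^6 = (4^3)^2 = 64^2 = 4096

Result: 4096
Multiplications needed: 3 (3 lines after 4^1)

4^6 = 4096. Using exponentiation by squaring, this requires 3 multiplications. The key idea: if the exponent is even, square the half-power; if odd, multiply by the base once.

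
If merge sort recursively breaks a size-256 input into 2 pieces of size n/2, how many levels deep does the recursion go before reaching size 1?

For divide and conquer with division factor 2:

Problem sizes at each level:
Level 0: 256
Level 1: 128
Level 2: 64
Level 3: 32
Level 4: 16
Level 5: 8
Level 6: 4
Level 7: 2
Level 8: 1

The root is level 0 and the size-1 base case is level 8 (the tree spans levels 0 through 8, i.e. 9 levels counting the root), so the depth is the number of divisions: log_2(256) = 8

The recursion tree depth is log_2(256) = 8. At each level, the problem size is divided by 2, so it takes 8 divisions to reduce to a base case of size 1. The algorithm makes 2 recursive calls at each level.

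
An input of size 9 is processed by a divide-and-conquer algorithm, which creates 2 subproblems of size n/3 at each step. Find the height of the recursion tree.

For divide and conquer with division factor 3:

Problem sizes at each level:
Level 0: 9
Level 1: 3
Level 2: 1

The root is level 0 and the size-1 base case is level 2 (the tree spans levels 0 through 2, i.e. 3 levels counting the root), so the depth is the number of divisions: log_3(9) = 2

The recursion tree depth is log_3(9) = 2. At each level, the problem size is divided by 3, so it takes 2 divisions to reduce to a base case of size 1. The algorithm makes 2 recursive calls at each level.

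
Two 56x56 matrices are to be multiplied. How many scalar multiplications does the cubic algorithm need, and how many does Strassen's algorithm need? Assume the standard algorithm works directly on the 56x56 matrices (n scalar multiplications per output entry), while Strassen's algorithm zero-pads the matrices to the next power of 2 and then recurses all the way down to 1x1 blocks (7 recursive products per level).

Matrix multiplication for 56x56 matrices:

Strassen's algorithm requires power-of-2 dimensions. Pad 56x56 to 64x64 (next power of 2).

Standard algorithm: 56^3 = 175616 multiplications
Strassen's algorithm: 7^(log2(64)) = 7^6 = 117649 multiplications
Savings: 175616 - 117649 = 57967 multiplications

Standard: 175616 multiplications (56^3). Strassen: 117649 multiplications (7^6, after padding to 64x64). Strassen reduces 8 recursive multiplications to 7 at each level.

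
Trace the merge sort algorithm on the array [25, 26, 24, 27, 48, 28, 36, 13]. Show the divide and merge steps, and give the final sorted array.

Merge sort trace:

Split: [25, 26, 24, 27, 48, 28, 36, 13] -> [25, 26, 24, 27] and [48, 28, 36, 13]
  Split: [25, 26, 24, 27] -> [25, 26] and [24, 27]
    Split: [25, 26] -> [25] and [26]
    Merge: [25] + [26] -> [25, 26]
    Split: [24, 27] -> [24] and [27]
    Merge: [24] + [27] -> [24, 27]
  Merge: [25, 26] + [24, 27] -> [24, 25, 26, 27]
  Split: [48, 28, 36, 13] -> [48, 28] and [36, 13]
    Split: [48, 28] -> [48] and [28]
    Merge: [48] + [28] -> [28, 48]
    Split: [36, 13] -> [36] and [13]
    Merge: [36] + [13] -> [13, 36]
  Merge: [28, 48] + [13, 36] -> [13, 28, 36, 48]
Merge: [24, 25, 26, 27] + [13, 28, 36, 48] -> [13, 24, 25, 26, 27, 28, 36, 48]

Final sorted array: [13, 24, 25, 26, 27, 28, 36, 48]

The merge sort proceeds by recursively splitting the array and merging sorted halves.
After all merges, the sorted array is [13, 24, 25, 26, 27, 28, 36, 48].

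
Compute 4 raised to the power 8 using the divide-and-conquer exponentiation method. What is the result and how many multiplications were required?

Computing 4^8 by squaring (build up from 4^1; each line after the first costs one multiplication):

4^1 = 4
4^2 = (4^1)^2 = 4^2 = 16
4^4 = (4^2)^2 = 16^2 = 256
4^8 = (4^4)^2 = 256^2 = 65536

Result: 65536
Multiplications needed: 3 (3 lines after 4^1)

4^8 = 65536. Using exponentiation by squaring, this requires 3 multiplications. The key idea: if the exponent is even, square the half-power; if odd, multiply by the base once.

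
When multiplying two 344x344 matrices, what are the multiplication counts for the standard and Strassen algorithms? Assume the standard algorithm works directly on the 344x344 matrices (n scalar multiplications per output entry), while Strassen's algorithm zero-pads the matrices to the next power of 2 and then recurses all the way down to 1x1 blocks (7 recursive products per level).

Matrix multiplication for 344x344 matrices:

Strassen's algorithm requires power-of-2 dimensions. Pad 344x344 to 512x512 (next power of 2).

Standard algorithm: 344^3 = 40707584 multiplications
Strassen's algorithm: 7^(log2(512)) = 7^9 = 40353607 multiplications
Savings: 40707584 - 40353607 = 353977 multiplications

Standard: 40707584 multiplications (344^3). Strassen: 40353607 multiplications (7^9, after padding to 512x512). Strassen reduces 8 recursive multiplications to 7 at each level.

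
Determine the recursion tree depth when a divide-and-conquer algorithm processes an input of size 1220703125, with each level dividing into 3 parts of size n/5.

For divide and conquer with division factor 5:

Problem sizes at each level:
Level 0: 1220703125
Level 1: 244140625
Level 2: 48828125
Level 3: 9765625
Level 4: 1953125
Level 5: 390625
Level 6: 78125
Level 7: 15625
Level 8: 3125
Level 9: 625
Level 10: 125
Level 11: 25
Level 12: 5
Level 13: 1

The root is level 0 and the size-1 base case is level 13 (the tree spans levels 0 through 13, i.e. 14 levels counting the root), so the depth is the number of divisions: log_5(1220703125) = 13

The recursion tree depth is log_5(1220703125) = 13. At each level, the problem size is divided by 5, so it takes 13 divisions to reduce to a base case of size 1. The algorithm makes 3 recursive calls at each level.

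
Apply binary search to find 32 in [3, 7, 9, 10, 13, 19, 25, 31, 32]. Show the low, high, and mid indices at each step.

Binary search for 32 in [3, 7, 9, 10, 13, 19, 25, 31, 32]:

lo=0, hi=8, mid=4, arr[mid]=13 -> 13 < 32, search right half
lo=5, hi=8, mid=6, arr[mid]=25 -> 25 < 32, search right half
lo=7, hi=8, mid=7, arr[mid]=31 -> 31 < 32, search right half
lo=8, hi=8, mid=8, arr[mid]=32 -> Found target at index 8!

Binary search finds 32 at index 8 after 4 comparisons. The search repeatedly halves the search space by comparing with the middle element.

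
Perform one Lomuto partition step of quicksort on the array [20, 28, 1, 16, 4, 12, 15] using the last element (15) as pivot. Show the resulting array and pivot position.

Lomuto partition with pivot = 15:

Initial array: [20, 28, 1, 16, 4, 12, 15]

arr[0]=20 > 15: no swap
arr[1]=28 > 15: no swap
arr[2]=1 <= 15: swap with position 0, array becomes [1, 28, 20, 16, 4, 12, 15]
arr[3]=16 > 15: no swap
arr[4]=4 <= 15: swap with position 1, array becomes [1, 4, 20, 16, 28, 12, 15]
arr[5]=12 <= 15: swap with position 2, array becomes [1, 4, 12, 16, 28, 20, 15]

Place pivot at position 3: [1, 4, 12, 15, 28, 20, 16]
Pivot position: 3

After partitioning with pivot 15, the array becomes [1, 4, 12, 15, 28, 20, 16]. The pivot is placed at index 3. All elements to the left of the pivot are <= 15, and all elements to the right are > 15.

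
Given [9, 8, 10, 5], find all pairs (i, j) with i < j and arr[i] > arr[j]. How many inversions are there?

Finding inversions in [9, 8, 10, 5]:

(0, 1): arr[0]=9 > arr[1]=8
(0, 3): arr[0]=9 > arr[3]=5
(1, 3): arr[1]=8 > arr[3]=5
(2, 3): arr[2]=10 > arr[3]=5

Total inversions: 4

The array has 4 inversion(s): (0,1), (0,3), (1,3), (2,3). Each pair (i,j) satisfies i < j and arr[i] > arr[j].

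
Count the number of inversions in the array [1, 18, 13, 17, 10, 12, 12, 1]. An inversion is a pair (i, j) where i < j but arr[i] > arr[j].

Finding inversions in [1, 18, 13, 17, 10, 12, 12, 1]:

(1, 2): arr[1]=18 > arr[2]=13
(1, 3): arr[1]=18 > arr[3]=17
(1, 4): arr[1]=18 > arr[4]=10
(1, 5): arr[1]=18 > arr[5]=12
(1, 6): arr[1]=18 > arr[6]=12
(1, 7): arr[1]=18 > arr[7]=1
(2, 4): arr[2]=13 > arr[4]=10
(2, 5): arr[2]=13 > arr[5]=12
(2, 6): arr[2]=13 > arr[6]=12
(2, 7): arr[2]=13 > arr[7]=1
(3, 4): arr[3]=17 > arr[4]=10
(3, 5): arr[3]=17 > arr[5]=12
(3, 6): arr[3]=17 > arr[6]=12
(3, 7): arr[3]=17 > arr[7]=1
(4, 7): arr[4]=10 > arr[7]=1
(5, 7): arr[5]=12 > arr[7]=1
(6, 7): arr[6]=12 > arr[7]=1

Total inversions: 17

The array has 17 inversion(s): (1,2), (1,3), (1,4), (1,5), (1,6), (1,7), (2,4), (2,5), (2,6), (2,7), (3,4), (3,5), (3,6), (3,7), (4,7), (5,7), (6,7). Each pair (i,j) satisfies i < j and arr[i] > arr[j].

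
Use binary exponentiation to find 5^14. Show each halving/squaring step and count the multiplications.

Computing 5^14 by squaring (build up from 5^1; each line after the first costs one multiplication):

5^1 = 5
5^2 = (5^1)^2 = 5^2 = 25
5^3 = 5 * 5^2 = 5 * 25 = 125
5^6 = (5^3)^2 = 125^2 = 15625
5^7 = 5 * 5^6 = 5 * 15625 = 78125
5^14 = (5^7)^2 = 78125^2 = 6103515625

Result: 6103515625
Multiplications needed: 5 (5 lines after 5^1)

5^14 = 6103515625. Using exponentiation by squaring, this requires 5 multiplications. The key idea: if the exponent is even, square the half-power; if odd, multiply by the base once.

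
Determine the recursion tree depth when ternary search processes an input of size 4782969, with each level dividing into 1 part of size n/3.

For divide and conquer with division factor 3:

Problem sizes at each level:
Level 0: 4782969
Level 1: 1594323
Level 2: 531441
Level 3: 177147
Level 4: 59049
Level 5: 19683
Level 6: 6561
Level 7: 2187
Level 8: 729
Level 9: 243
Level 10: 81
Level 11: 27
Level 12: 9
Level 13: 3
Level 14: 1

The root is level 0 and the size-1 base case is level 14 (the tree spans levels 0 through 14, i.e. 15 levels counting the root), so the depth is the number of divisions: log_3(4782969) = 14

The recursion tree depth is log_3(4782969) = 14. At each level, the problem size is divided by 3, so it takes 14 divisions to reduce to a base case of size 1. The algorithm makes 1 recursive call at each level.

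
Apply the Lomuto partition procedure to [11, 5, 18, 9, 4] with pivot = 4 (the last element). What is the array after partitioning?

Lomuto partition with pivot = 4:

Initial array: [11, 5, 18, 9, 4]

arr[0]=11 > 4: no swap
arr[1]=5 > 4: no swap
arr[2]=18 > 4: no swap
arr[3]=9 > 4: no swap

Place pivot at position 0: [4, 5, 18, 9, 11]
Pivot position: 0

After partitioning with pivot 4, the array becomes [4, 5, 18, 9, 11]. The pivot is placed at index 0. All elements to the left of the pivot are <= 4, and all elements to the right are > 4.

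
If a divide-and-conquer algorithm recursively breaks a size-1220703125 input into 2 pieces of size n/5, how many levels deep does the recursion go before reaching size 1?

For divide and conquer with division factor 5:

Problem sizes at each level:
Level 0: 1220703125
Level 1: 244140625
Level 2: 48828125
Level 3: 9765625
Level 4: 1953125
Level 5: 390625
Level 6: 78125
Level 7: 15625
Level 8: 3125
Level 9: 625
Level 10: 125
Level 11: 25
Level 12: 5
Level 13: 1

The root is level 0 and the size-1 base case is level 13 (the tree spans levels 0 through 13, i.e. 14 levels counting the root), so the depth is the number of divisions: log_5(1220703125) = 13

The recursion tree depth is log_5(1220703125) = 13. At each level, the problem size is divided by 5, so it takes 13 divisions to reduce to a base case of size 1. The algorithm makes 2 recursive calls at each level.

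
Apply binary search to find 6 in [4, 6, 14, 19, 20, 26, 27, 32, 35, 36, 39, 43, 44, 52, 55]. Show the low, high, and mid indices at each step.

Binary search for 6 in [4, 6, 14, 19, 20, 26, 27, 32, 35, 36, 39, 43, 44, 52, 55]:

lo=0, hi=14, mid=7, arr[mid]=32 -> 32 > 6, search left half
lo=0, hi=6, mid=3, arr[mid]=19 -> 19 > 6, search left half
lo=0, hi=2, mid=1, arr[mid]=6 -> Found target at index 1!

Binary search finds 6 at index 1 after 3 comparisons. The search repeatedly halves the search space by comparing with the middle element.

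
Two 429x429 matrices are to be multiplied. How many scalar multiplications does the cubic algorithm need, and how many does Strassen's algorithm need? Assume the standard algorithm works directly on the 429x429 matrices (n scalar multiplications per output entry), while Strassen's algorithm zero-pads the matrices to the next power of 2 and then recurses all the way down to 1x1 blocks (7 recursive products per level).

Matrix multiplication for 429x429 matrices:

Strassen's algorithm requires power-of-2 dimensions. Pad 429x429 to 512x512 (next power of 2).

Standard algorithm: 429^3 = 78953589 multiplications
Strassen's algorithm: 7^(log2(512)) = 7^9 = 40353607 multiplications
Savings: 78953589 - 40353607 = 38599982 multiplications

Standard: 78953589 multiplications (429^3). Strassen: 40353607 multiplications (7^9, after padding to 512x512). Strassen reduces 8 recursive multiplications to 7 at each level.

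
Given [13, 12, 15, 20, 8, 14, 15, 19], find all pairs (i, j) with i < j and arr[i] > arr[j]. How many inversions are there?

Finding inversions in [13, 12, 15, 20, 8, 14, 15, 19]:

(0, 1): arr[0]=13 > arr[1]=12
(0, 4): arr[0]=13 > arr[4]=8
(1, 4): arr[1]=12 > arr[4]=8
(2, 4): arr[2]=15 > arr[4]=8
(2, 5): arr[2]=15 > arr[5]=14
(3, 4): arr[3]=20 > arr[4]=8
(3, 5): arr[3]=20 > arr[5]=14
(3, 6): arr[3]=20 > arr[6]=15
(3, 7): arr[3]=20 > arr[7]=19

Total inversions: 9

The array has 9 inversion(s): (0,1), (0,4), (1,4), (2,4), (2,5), (3,4), (3,5), (3,6), (3,7). Each pair (i,j) satisfies i < j and arr[i] > arr[j].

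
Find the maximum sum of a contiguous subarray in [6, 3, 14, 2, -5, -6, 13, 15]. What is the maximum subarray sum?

Using Kadane's algorithm on [6, 3, 14, 2, -5, -6, 13, 15]:

Scanning through the array:
Position 1 (value 3): max_ending_here = 9, max_so_far = 9
Position 2 (value 14): max_ending_here = 23, max_so_far = 23
Position 3 (value 2): max_ending_here = 25, max_so_far = 25
Position 4 (value -5): max_ending_here = 20, max_so_far = 25
Position 5 (value -6): max_ending_here = 14, max_so_far = 25
Position 6 (value 13): max_ending_here = 27, max_so_far = 27
Position 7 (value 15): max_ending_here = 42, max_so_far = 42

Maximum subarray: [6, 3, 14, 2, -5, -6, 13, 15]
Maximum sum: 42

The maximum subarray is [6, 3, 14, 2, -5, -6, 13, 15] with sum 42. This subarray runs from index 0 to index 7.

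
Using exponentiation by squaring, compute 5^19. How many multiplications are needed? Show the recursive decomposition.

Computing 5^19 by squaring (build up from 5^1; each line after the first costs one multiplication):

5^1 = 5
5^2 = (5^1)^2 = 5^2 = 25
5^4 = (5^2)^2 = 25^2 = 625
5^8 = (5^4)^2 = 625^2 = 390625
5^9 = 5 * 5^8 = 5 * 390625 = 1953125
5^18 = (5^9)^2 = 1953125^2 = 3814697265625
5^19 = 5 * 5^18 = 5 * 3814697265625 = 19073486328125

Result: 19073486328125
Multiplications needed: 6 (6 lines after 5^1)

5^19 = 19073486328125. Using exponentiation by squaring, this requires 6 multiplications. The key idea: if the exponent is even, square the half-power; if odd, multiply by the base once.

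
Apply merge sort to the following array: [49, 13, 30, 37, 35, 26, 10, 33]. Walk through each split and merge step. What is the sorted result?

Merge sort trace:

Split: [49, 13, 30, 37, 35, 26, 10, 33] -> [49, 13, 30, 37] and [35, 26, 10, 33]
  Split: [49, 13, 30, 37] -> [49, 13] and [30, 37]
    Split: [49, 13] -> [49] and [13]
    Merge: [49] + [13] -> [13, 49]
    Split: [30, 37] -> [30] and [37]
    Merge: [30] + [37] -> [30, 37]
  Merge: [13, 49] + [30, 37] -> [13, 30, 37, 49]
  Split: [35, 26, 10, 33] -> [35, 26] and [10, 33]
    Split: [35, 26] -> [35] and [26]
    Merge: [35] + [26] -> [26, 35]
    Split: [10, 33] -> [10] and [33]
    Merge: [10] + [33] -> [10, 33]
  Merge: [26, 35] + [10, 33] -> [10, 26, 33, 35]
Merge: [13, 30, 37, 49] + [10, 26, 33, 35] -> [10, 13, 26, 30, 33, 35, 37, 49]

Final sorted array: [10, 13, 26, 30, 33, 35, 37, 49]

The merge sort proceeds by recursively splitting the array and merging sorted halves.
After all merges, the sorted array is [10, 13, 26, 30, 33, 35, 37, 49].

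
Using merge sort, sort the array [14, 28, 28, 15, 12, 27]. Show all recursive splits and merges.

Merge sort trace:

Split: [14, 28, 28, 15, 12, 27] -> [14, 28, 28] and [15, 12, 27]
  Split: [14, 28, 28] -> [14] and [28, 28]
    Split: [28, 28] -> [28] and [28]
    Merge: [28] + [28] -> [28, 28]
  Merge: [14] + [28, 28] -> [14, 28, 28]
  Split: [15, 12, 27] -> [15] and [12, 27]
    Split: [12, 27] -> [12] and [27]
    Merge: [12] + [27] -> [12, 27]
  Merge: [15] + [12, 27] -> [12, 15, 27]
Merge: [14, 28, 28] + [12, 15, 27] -> [12, 14, 15, 27, 28, 28]

Final sorted array: [12, 14, 15, 27, 28, 28]

The merge sort proceeds by recursively splitting the array and merging sorted halves.
After all merges, the sorted array is [12, 14, 15, 27, 28, 28].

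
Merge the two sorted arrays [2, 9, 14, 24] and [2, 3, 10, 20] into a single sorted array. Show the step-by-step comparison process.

Merging process:

Compare 2 vs 2: take 2 from left. Merged: [2]
Compare 9 vs 2: take 2 from right. Merged: [2, 2]
Compare 9 vs 3: take 3 from right. Merged: [2, 2, 3]
Compare 9 vs 10: take 9 from left. Merged: [2, 2, 3, 9]
Compare 14 vs 10: take 10 from right. Merged: [2, 2, 3, 9, 10]
Compare 14 vs 20: take 14 from left. Merged: [2, 2, 3, 9, 10, 14]
Compare 24 vs 20: take 20 from right. Merged: [2, 2, 3, 9, 10, 14, 20]
Append remaining from left: [24]. Merged: [2, 2, 3, 9, 10, 14, 20, 24]

Final merged array: [2, 2, 3, 9, 10, 14, 20, 24]
Total comparisons: 7

The merged array is [2, 2, 3, 9, 10, 14, 20, 24], requiring 7 comparisons. The merge step runs in O(n) time where n is the total number of elements.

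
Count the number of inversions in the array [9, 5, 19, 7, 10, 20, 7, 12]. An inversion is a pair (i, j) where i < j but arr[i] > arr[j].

Finding inversions in [9, 5, 19, 7, 10, 20, 7, 12]:

(0, 1): arr[0]=9 > arr[1]=5
(0, 3): arr[0]=9 > arr[3]=7
(0, 6): arr[0]=9 > arr[6]=7
(2, 3): arr[2]=19 > arr[3]=7
(2, 4): arr[2]=19 > arr[4]=10
(2, 6): arr[2]=19 > arr[6]=7
(2, 7): arr[2]=19 > arr[7]=12
(4, 6): arr[4]=10 > arr[6]=7
(5, 6): arr[5]=20 > arr[6]=7
(5, 7): arr[5]=20 > arr[7]=12

Total inversions: 10

The array has 10 inversion(s): (0,1), (0,3), (0,6), (2,3), (2,4), (2,6), (2,7), (4,6), (5,6), (5,7). Each pair (i,j) satisfies i < j and arr[i] > arr[j].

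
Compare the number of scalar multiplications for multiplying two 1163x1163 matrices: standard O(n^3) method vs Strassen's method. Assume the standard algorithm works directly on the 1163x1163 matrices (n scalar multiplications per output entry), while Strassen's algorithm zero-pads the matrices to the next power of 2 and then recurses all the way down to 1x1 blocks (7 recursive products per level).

Matrix multiplication for 1163x1163 matrices:

Strassen's algorithm requires power-of-2 dimensions. Pad 1163x1163 to 2048x2048 (next power of 2).

Standard algorithm: 1163^3 = 1573037747 multiplications
Strassen's algorithm: 7^(log2(2048)) = 7^11 = 1977326743 multiplications
Difference: 1573037747 - 1977326743 = -404288996 (Strassen uses MORE here due to padding overhead — for small or just-over-power-of-2 n, padding can outweigh the per-level savings)

Standard: 1573037747 multiplications (1163^3). Strassen: 1977326743 multiplications (7^11, after padding to 2048x2048). Strassen reduces 8 recursive multiplications to 7 at each level.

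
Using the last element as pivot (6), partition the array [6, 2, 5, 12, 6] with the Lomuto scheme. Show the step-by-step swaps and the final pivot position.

Lomuto partition with pivot = 6:

Initial array: [6, 2, 5, 12, 6]

arr[0]=6 <= 6: swap with position 0, array becomes [6, 2, 5, 12, 6]
arr[1]=2 <= 6: swap with position 1, array becomes [6, 2, 5, 12, 6]
arr[2]=5 <= 6: swap with position 2, array becomes [6, 2, 5, 12, 6]
arr[3]=12 > 6: no swap

Place pivot at position 3: [6, 2, 5, 6, 12]
Pivot position: 3

After partitioning with pivot 6, the array becomes [6, 2, 5, 6, 12]. The pivot is placed at index 3. All elements to the left of the pivot are <= 6, and all elements to the right are > 6.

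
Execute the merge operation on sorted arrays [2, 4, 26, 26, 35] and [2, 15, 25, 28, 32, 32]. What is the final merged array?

Merging process:

Compare 2 vs 2: take 2 from left. Merged: [2]
Compare 4 vs 2: take 2 from right. Merged: [2, 2]
Compare 4 vs 15: take 4 from left. Merged: [2, 2, 4]
Compare 26 vs 15: take 15 from right. Merged: [2, 2, 4, 15]
Compare 26 vs 25: take 25 from right. Merged: [2, 2, 4, 15, 25]
Compare 26 vs 28: take 26 from left. Merged: [2, 2, 4, 15, 25, 26]
Compare 26 vs 28: take 26 from left. Merged: [2, 2, 4, 15, 25, 26, 26]
Compare 35 vs 28: take 28 from right. Merged: [2, 2, 4, 15, 25, 26, 26, 28]
Compare 35 vs 32: take 32 from right. Merged: [2, 2, 4, 15, 25, 26, 26, 28, 32]
Compare 35 vs 32: take 32 from right. Merged: [2, 2, 4, 15, 25, 26, 26, 28, 32, 32]
Append remaining from left: [35]. Merged: [2, 2, 4, 15, 25, 26, 26, 28, 32, 32, 35]

Final merged array: [2, 2, 4, 15, 25, 26, 26, 28, 32, 32, 35]
Total comparisons: 10

The merged array is [2, 2, 4, 15, 25, 26, 26, 28, 32, 32, 35], requiring 10 comparisons. The merge step runs in O(n) time where n is the total number of elements.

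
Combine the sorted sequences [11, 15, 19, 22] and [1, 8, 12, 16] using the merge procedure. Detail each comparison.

Merging process:

Compare 11 vs 1: take 1 from right. Merged: [1]
Compare 11 vs 8: take 8 from right. Merged: [1, 8]
Compare 11 vs 12: take 11 from left. Merged: [1, 8, 11]
Compare 15 vs 12: take 12 from right. Merged: [1, 8, 11, 12]
Compare 15 vs 16: take 15 from left. Merged: [1, 8, 11, 12, 15]
Compare 19 vs 16: take 16 from right. Merged: [1, 8, 11, 12, 15, 16]
Append remaining from left: [19, 22]. Merged: [1, 8, 11, 12, 15, 16, 19, 22]

Final merged array: [1, 8, 11, 12, 15, 16, 19, 22]
Total comparisons: 6

The merged array is [1, 8, 11, 12, 15, 16, 19, 22], requiring 6 comparisons. The merge step runs in O(n) time where n is the total number of elements.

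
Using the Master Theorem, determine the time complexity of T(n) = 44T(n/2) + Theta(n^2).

Master Theorem for T(n) = 44T(n/2) + O(n^2):

a = 44, b = 2, c = 2
log_b(a) = log_2(44) = 5.4594

Case 1: c = 2 < log_2(44) = 5.4594
T(n) = O(n^(log_2 44))

For T(n) = 44T(n/2) + O(n^2): log_2(44) = 5.4594. This is Case 1 of the Master Theorem (c < log_b(a), work dominated by leaves), giving O(n^(log_2 44)).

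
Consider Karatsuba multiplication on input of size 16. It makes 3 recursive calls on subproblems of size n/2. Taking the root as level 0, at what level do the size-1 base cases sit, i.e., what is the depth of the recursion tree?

For divide and conquer with division factor 2:

Problem sizes at each level:
Level 0: 16
Level 1: 8
Level 2: 4
Level 3: 2
Level 4: 1

The root is level 0 and the size-1 base case is level 4 (the tree spans levels 0 through 4, i.e. 5 levels counting the root), so the depth is the number of divisions: log_2(16) = 4

The recursion tree depth is log_2(16) = 4. At each level, the problem size is divided by 2, so it takes 4 divisions to reduce to a base case of size 1. The algorithm makes 3 recursive calls at each level.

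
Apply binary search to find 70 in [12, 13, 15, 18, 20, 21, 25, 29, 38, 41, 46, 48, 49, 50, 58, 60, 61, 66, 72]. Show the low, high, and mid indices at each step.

Binary search for 70 in [12, 13, 15, 18, 20, 21, 25, 29, 38, 41, 46, 48, 49, 50, 58, 60, 61, 66, 72]:

lo=0, hi=18, mid=9, arr[mid]=41 -> 41 < 70, search right half
lo=10, hi=18, mid=14, arr[mid]=58 -> 58 < 70, search right half
lo=15, hi=18, mid=16, arr[mid]=61 -> 61 < 70, search right half
lo=17, hi=18, mid=17, arr[mid]=66 -> 66 < 70, search right half
lo=18, hi=18, mid=18, arr[mid]=72 -> 72 > 70, search left half
lo=18 > hi=17, target 70 not found

Binary search determines that 70 is not in the array after 5 comparisons. The search space was exhausted without finding the target.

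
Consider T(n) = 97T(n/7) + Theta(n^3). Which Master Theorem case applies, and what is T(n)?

Master Theorem for T(n) = 97T(n/7) + O(n^3):

a = 97, b = 7, c = 3
log_b(a) = log_7(97) = 2.3509

Case 3: c = 3 > log_7(97) = 2.3509
T(n) = O(n^3) = O(n^3)

For T(n) = 97T(n/7) + O(n^3): log_7(97) = 2.3509. This is Case 3 of the Master Theorem (c > log_b(a), work dominated by root), giving O(n^3).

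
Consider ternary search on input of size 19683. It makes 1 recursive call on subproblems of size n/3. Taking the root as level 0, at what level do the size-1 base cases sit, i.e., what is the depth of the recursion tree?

For divide and conquer with division factor 3:

Problem sizes at each level:
Level 0: 19683
Level 1: 6561
Level 2: 2187
Level 3: 729
Level 4: 243
Level 5: 81
Level 6: 27
Level 7: 9
Level 8: 3
Level 9: 1

The root is level 0 and the size-1 base case is level 9 (the tree spans levels 0 through 9, i.e. 10 levels counting the root), so the depth is the number of divisions: log_3(19683) = 9

The recursion tree depth is log_3(19683) = 9. At each level, the problem size is divided by 3, so it takes 9 divisions to reduce to a base case of size 1. The algorithm makes 1 recursive call at each level.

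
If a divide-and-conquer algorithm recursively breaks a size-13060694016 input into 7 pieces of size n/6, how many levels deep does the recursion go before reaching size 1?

For divide and conquer with division factor 6:

Problem sizes at each level:
Level 0: 13060694016
Level 1: 2176782336
Level 2: 362797056
Level 3: 60466176
Level 4: 10077696
Level 5: 1679616
Level 6: 279936
Level 7: 46656
Level 8: 7776
Level 9: 1296
Level 10: 216
Level 11: 36
Level 12: 6
Level 13: 1

The root is level 0 and the size-1 base case is level 13 (the tree spans levels 0 through 13, i.e. 14 levels counting the root), so the depth is the number of divisions: log_6(13060694016) = 13

The recursion tree depth is log_6(13060694016) = 13. At each level, the problem size is divided by 6, so it takes 13 divisions to reduce to a base case of size 1. The algorithm makes 7 recursive calls at each level.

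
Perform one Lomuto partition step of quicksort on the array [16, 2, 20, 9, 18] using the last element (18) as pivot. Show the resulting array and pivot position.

Lomuto partition with pivot = 18:

Initial array: [16, 2, 20, 9, 18]

arr[0]=16 <= 18: swap with position 0, array becomes [16, 2, 20, 9, 18]
arr[1]=2 <= 18: swap with position 1, array becomes [16, 2, 20, 9, 18]
arr[2]=20 > 18: no swap
arr[3]=9 <= 18: swap with position 2, array becomes [16, 2, 9, 20, 18]

Place pivot at position 3: [16, 2, 9, 18, 20]
Pivot position: 3

After partitioning with pivot 18, the array becomes [16, 2, 9, 18, 20]. The pivot is placed at index 3. All elements to the left of the pivot are <= 18, and all elements to the right are > 18.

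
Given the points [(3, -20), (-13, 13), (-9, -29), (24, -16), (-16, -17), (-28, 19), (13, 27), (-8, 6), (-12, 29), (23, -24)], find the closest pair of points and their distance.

Computing all pairwise distances among 10 points:

d((3, -20), (-13, 13)) = 36.6742
d((3, -20), (-9, -29)) = 15.0
d((3, -20), (24, -16)) = 21.3776
d((3, -20), (-16, -17)) = 19.2354
d((3, -20), (-28, 19)) = 49.8197
d((3, -20), (13, 27)) = 48.0521
d((3, -20), (-8, 6)) = 28.2312
d((3, -20), (-12, 29)) = 51.2445
d((3, -20), (23, -24)) = 20.3961
d((-13, 13), (-9, -29)) = 42.19
d((-13, 13), (24, -16)) = 47.0106
d((-13, 13), (-16, -17)) = 30.1496
d((-13, 13), (-28, 19)) = 16.1555
d((-13, 13), (13, 27)) = 29.5296
d((-13, 13), (-8, 6)) = 8.6023
d((-13, 13), (-12, 29)) = 16.0312
d((-13, 13), (23, -24)) = 51.6236
d((-9, -29), (24, -16)) = 35.4683
d((-9, -29), (-16, -17)) = 13.8924
d((-9, -29), (-28, 19)) = 51.6236
d((-9, -29), (13, 27)) = 60.1664
d((-9, -29), (-8, 6)) = 35.0143
d((-9, -29), (-12, 29)) = 58.0775
d((-9, -29), (23, -24)) = 32.3883
d((24, -16), (-16, -17)) = 40.0125
d((24, -16), (-28, 19)) = 62.6817
d((24, -16), (13, 27)) = 44.3847
d((24, -16), (-8, 6)) = 38.833
d((24, -16), (-12, 29)) = 57.6281
d((24, -16), (23, -24)) = 8.0623 <-- minimum
d((-16, -17), (-28, 19)) = 37.9473
d((-16, -17), (13, 27)) = 52.6972
d((-16, -17), (-8, 6)) = 24.3516
d((-16, -17), (-12, 29)) = 46.1736
d((-16, -17), (23, -24)) = 39.6232
d((-28, 19), (13, 27)) = 41.7732
d((-28, 19), (-8, 6)) = 23.8537
d((-28, 19), (-12, 29)) = 18.868
d((-28, 19), (23, -24)) = 66.7083
d((13, 27), (-8, 6)) = 29.6985
d((13, 27), (-12, 29)) = 25.0799
d((13, 27), (23, -24)) = 51.9711
d((-8, 6), (-12, 29)) = 23.3452
d((-8, 6), (23, -24)) = 43.1393
d((-12, 29), (23, -24)) = 63.5138

Closest pair: (24, -16) and (23, -24) with distance 8.0623

The closest pair is (24, -16) and (23, -24) with Euclidean distance 8.0623. For 10 points, brute-force pairwise comparison is shown above. For large n, the divide-and-conquer algorithm (sort by x, recurse on halves, check the dividing strip) achieves O(n log n).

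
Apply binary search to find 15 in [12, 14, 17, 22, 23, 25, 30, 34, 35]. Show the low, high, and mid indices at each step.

Binary search for 15 in [12, 14, 17, 22, 23, 25, 30, 34, 35]:

lo=0, hi=8, mid=4, arr[mid]=23 -> 23 > 15, search left half
lo=0, hi=3, mid=1, arr[mid]=14 -> 14 < 15, search right half
lo=2, hi=3, mid=2, arr[mid]=17 -> 17 > 15, search left half
lo=2 > hi=1, target 15 not found

Binary search determines that 15 is not in the array after 3 comparisons. The search space was exhausted without finding the target.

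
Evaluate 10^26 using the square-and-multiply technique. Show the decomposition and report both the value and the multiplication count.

Computing 10^26 by squaring (build up from 10^1; each line after the first costs one multiplication):

10^1 = 10
10^2 = (10^1)^2 = 10^2 = 100
10^3 = 10 * 10^2 = 10 * 100 = 1000
10^6 = (10^3)^2 = 1000^2 = 1000000
10^12 = (10^6)^2 = 1000000^2 = 1000000000000
10^13 = 10 * 10^12 = 10 * 1000000000000 = 10000000000000
10^26 = (10^13)^2 = 10000000000000^2 = 100000000000000000000000000

Result: 100000000000000000000000000
Multiplications needed: 6 (6 lines after 10^1)

10^26 = 100000000000000000000000000. Using exponentiation by squaring, this requires 6 multiplications. The key idea: if the exponent is even, square the half-power; if odd, multiply by the base once.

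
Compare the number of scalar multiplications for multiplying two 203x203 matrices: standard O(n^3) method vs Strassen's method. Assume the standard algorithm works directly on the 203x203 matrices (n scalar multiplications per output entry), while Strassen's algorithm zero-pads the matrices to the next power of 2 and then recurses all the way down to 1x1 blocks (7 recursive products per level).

Matrix multiplication for 203x203 matrices:

Strassen's algorithm requires power-of-2 dimensions. Pad 203x203 to 256x256 (next power of 2).

Standard algorithm: 203^3 = 8365427 multiplications
Strassen's algorithm: 7^(log2(256)) = 7^8 = 5764801 multiplications
Savings: 8365427 - 5764801 = 2600626 multiplications

Standard: 8365427 multiplications (203^3). Strassen: 5764801 multiplications (7^8, after padding to 256x256). Strassen reduces 8 recursive multiplications to 7 at each level.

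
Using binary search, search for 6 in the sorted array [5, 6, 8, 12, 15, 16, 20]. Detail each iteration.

Binary search for 6 in [5, 6, 8, 12, 15, 16, 20]:

lo=0, hi=6, mid=3, arr[mid]=12 -> 12 > 6, search left half
lo=0, hi=2, mid=1, arr[mid]=6 -> Found target at index 1!

Binary search finds 6 at index 1 after 2 comparisons. The search repeatedly halves the search space by comparing with the middle element.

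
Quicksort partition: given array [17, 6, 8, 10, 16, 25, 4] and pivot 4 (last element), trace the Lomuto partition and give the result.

Lomuto partition with pivot = 4:

Initial array: [17, 6, 8, 10, 16, 25, 4]

arr[0]=17 > 4: no swap
arr[1]=6 > 4: no swap
arr[2]=8 > 4: no swap
arr[3]=10 > 4: no swap
arr[4]=16 > 4: no swap
arr[5]=25 > 4: no swap

Place pivot at position 0: [4, 6, 8, 10, 16, 25, 17]
Pivot position: 0

After partitioning with pivot 4, the array becomes [4, 6, 8, 10, 16, 25, 17]. The pivot is placed at index 0. All elements to the left of the pivot are <= 4, and all elements to the right are > 4.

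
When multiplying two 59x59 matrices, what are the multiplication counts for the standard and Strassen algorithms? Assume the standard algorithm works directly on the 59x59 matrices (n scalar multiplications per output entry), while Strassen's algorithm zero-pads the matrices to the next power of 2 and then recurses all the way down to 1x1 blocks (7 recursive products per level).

Matrix multiplication for 59x59 matrices:

Strassen's algorithm requires power-of-2 dimensions. Pad 59x59 to 64x64 (next power of 2).

Standard algorithm: 59^3 = 205379 multiplications
Strassen's algorithm: 7^(log2(64)) = 7^6 = 117649 multiplications
Savings: 205379 - 117649 = 87730 multiplications

Standard: 205379 multiplications (59^3). Strassen: 117649 multiplications (7^6, after padding to 64x64). Strassen reduces 8 recursive multiplications to 7 at each level.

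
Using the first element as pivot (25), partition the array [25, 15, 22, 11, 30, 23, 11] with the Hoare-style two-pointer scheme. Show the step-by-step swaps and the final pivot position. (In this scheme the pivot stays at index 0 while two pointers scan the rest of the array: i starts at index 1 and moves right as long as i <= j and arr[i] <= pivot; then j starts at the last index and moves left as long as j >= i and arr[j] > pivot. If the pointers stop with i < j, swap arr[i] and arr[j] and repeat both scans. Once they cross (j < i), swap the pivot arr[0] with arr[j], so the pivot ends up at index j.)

Hoare-style two-pointer partition with pivot = 25:

Initial array: [25, 15, 22, 11, 30, 23, 11]

Pointers start at i = 1, j = 6.
i stops at index 4 (arr[4]=30 > 25), j stops at index 6 (arr[6]=11 <= 25): swap arr[4] and arr[6], array becomes [25, 15, 22, 11, 11, 23, 30]
i ends at 6, j ends at 5: the pointers have crossed (j < i), so scanning stops.

Swap pivot arr[0] with arr[5] to place pivot at position 5: [23, 15, 22, 11, 11, 25, 30]
Pivot position: 5

After partitioning with pivot 25, the array becomes [23, 15, 22, 11, 11, 25, 30]. The pivot is placed at index 5. All elements to the left of the pivot are <= 25, and all elements to the right are > 25.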